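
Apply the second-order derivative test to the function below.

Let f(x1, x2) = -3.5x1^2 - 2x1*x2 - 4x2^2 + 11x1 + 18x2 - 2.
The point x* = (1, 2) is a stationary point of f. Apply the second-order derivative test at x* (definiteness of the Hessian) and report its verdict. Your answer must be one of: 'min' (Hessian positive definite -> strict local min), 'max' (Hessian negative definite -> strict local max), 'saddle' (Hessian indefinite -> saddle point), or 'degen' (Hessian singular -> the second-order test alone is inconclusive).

Compute the Hessian H = grad^2 f:
  H = [[-7, -2], [-2, -8]]
Verify stationarity: grad f(x*) = H x* + g = (0, 0).
Eigenvalues of H: -9.5616, -5.4384.
Both eigenvalues < 0, so H is negative definite -> x* is a strict local max.

max


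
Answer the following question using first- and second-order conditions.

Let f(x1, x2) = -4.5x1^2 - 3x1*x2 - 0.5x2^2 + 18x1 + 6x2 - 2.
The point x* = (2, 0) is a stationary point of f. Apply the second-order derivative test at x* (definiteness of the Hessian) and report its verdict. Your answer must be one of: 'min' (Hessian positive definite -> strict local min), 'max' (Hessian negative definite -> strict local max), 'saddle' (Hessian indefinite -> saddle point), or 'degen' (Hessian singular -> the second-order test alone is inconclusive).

Compute the Hessian H = grad^2 f:
  H = [[-9, -3], [-3, -1]]
Verify stationarity: grad f(x*) = H x* + g = (0, 0).
Eigenvalues of H: -10, 0.
H has a zero eigenvalue (singular; negative semidefinite but not definite), so H is neither positive definite, negative definite, nor indefinite. The second-order test alone is inconclusive -> degen.
(Indeed, f is constant along the null direction of H through x*, so x* is not a strict local extremum.)

degen


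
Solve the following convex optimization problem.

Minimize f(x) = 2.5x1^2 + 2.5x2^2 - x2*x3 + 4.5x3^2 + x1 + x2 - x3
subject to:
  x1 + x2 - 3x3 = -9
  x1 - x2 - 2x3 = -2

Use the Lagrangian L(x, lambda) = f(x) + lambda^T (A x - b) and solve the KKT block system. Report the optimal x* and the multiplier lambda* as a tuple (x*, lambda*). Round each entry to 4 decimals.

Form the Lagrangian:
  L(x, lambda) = (1/2) x^T Q x + c^T x + lambda^T (A x - b)
Stationarity (grad_x L = 0): Q x + c + A^T lambda = 0.
Primal feasibility: A x = b.

This gives the KKT block system:
  [ Q   A^T ] [ x     ]   [-c ]
  [ A    0  ] [ lambda ] = [ b ]

Solving the linear system:
  x*      = (-1.0556, -2.6111, 1.7778)
  lambda* = (9.0556, -4.7778)
  f(x*)   = 33.25

x* = (-1.0556, -2.6111, 1.7778), lambda* = (9.0556, -4.7778)


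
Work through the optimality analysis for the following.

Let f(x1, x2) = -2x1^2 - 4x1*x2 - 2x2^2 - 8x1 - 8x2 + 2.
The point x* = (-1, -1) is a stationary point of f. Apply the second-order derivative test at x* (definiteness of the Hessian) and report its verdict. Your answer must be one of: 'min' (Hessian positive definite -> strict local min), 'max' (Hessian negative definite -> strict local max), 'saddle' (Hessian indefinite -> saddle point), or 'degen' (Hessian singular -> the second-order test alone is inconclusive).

Compute the Hessian H = grad^2 f:
  H = [[-4, -4], [-4, -4]]
Verify stationarity: grad f(x*) = H x* + g = (0, 0).
Eigenvalues of H: -8, 0.
H has a zero eigenvalue (singular; negative semidefinite but not definite), so H is neither positive definite, negative definite, nor indefinite. The second-order test alone is inconclusive -> degen.
(Indeed, f is constant along the null direction of H through x*, so x* is not a strict local extremum.)

degen


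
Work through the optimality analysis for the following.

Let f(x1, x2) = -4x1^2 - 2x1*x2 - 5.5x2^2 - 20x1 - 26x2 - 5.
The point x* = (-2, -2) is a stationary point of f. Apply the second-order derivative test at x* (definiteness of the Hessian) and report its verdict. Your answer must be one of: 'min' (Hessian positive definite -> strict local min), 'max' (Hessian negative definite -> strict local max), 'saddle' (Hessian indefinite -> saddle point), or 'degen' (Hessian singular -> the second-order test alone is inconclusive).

Compute the Hessian H = grad^2 f:
  H = [[-8, -2], [-2, -11]]
Verify stationarity: grad f(x*) = H x* + g = (0, 0).
Eigenvalues of H: -12, -7.
Both eigenvalues < 0, so H is negative definite -> x* is a strict local max.

max


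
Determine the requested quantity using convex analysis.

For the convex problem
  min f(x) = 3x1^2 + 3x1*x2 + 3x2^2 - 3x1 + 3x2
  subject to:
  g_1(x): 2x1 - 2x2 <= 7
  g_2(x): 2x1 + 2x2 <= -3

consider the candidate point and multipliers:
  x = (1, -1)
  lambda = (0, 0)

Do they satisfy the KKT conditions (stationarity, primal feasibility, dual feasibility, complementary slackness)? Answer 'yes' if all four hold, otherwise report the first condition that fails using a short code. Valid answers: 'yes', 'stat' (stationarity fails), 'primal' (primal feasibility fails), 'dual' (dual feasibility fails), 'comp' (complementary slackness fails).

Gradient of f: grad f(x) = Q x + c = (0, 0)
Constraint values g_i(x) = a_i^T x - b_i:
  g_1((1, -1)) = -3
  g_2((1, -1)) = 3
Stationarity residual: grad f(x) + sum_i lambda_i a_i = (0, 0)
  -> stationarity OK
Primal feasibility (all g_i <= 0): FAILS
Dual feasibility (all lambda_i >= 0): OK
Complementary slackness (lambda_i * g_i(x) = 0 for all i): OK

Verdict: the first failing condition is primal_feasibility -> primal.

primal


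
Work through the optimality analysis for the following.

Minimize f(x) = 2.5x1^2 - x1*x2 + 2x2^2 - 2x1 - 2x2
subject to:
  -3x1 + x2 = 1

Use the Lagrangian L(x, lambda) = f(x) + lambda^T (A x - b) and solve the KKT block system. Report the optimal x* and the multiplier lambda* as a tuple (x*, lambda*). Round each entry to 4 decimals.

Form the Lagrangian:
  L(x, lambda) = (1/2) x^T Q x + c^T x + lambda^T (A x - b)
Stationarity (grad_x L = 0): Q x + c + A^T lambda = 0.
Primal feasibility: A x = b.

This gives the KKT block system:
  [ Q   A^T ] [ x     ]   [-c ]
  [ A    0  ] [ lambda ] = [ b ]

Solving the linear system:
  x*      = (-0.0857, 0.7429)
  lambda* = (-1.0571)
  f(x*)   = -0.1286

x* = (-0.0857, 0.7429), lambda* = (-1.0571)


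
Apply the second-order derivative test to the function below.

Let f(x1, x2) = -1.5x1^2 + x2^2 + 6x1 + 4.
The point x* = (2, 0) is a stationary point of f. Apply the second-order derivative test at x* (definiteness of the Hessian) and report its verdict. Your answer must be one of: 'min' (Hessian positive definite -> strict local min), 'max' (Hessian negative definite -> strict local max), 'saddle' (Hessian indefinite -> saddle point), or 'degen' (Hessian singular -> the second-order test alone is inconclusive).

Compute the Hessian H = grad^2 f:
  H = [[-3, 0], [0, 2]]
Verify stationarity: grad f(x*) = H x* + g = (0, 0).
Eigenvalues of H: -3, 2.
Eigenvalues have mixed signs, so H is indefinite -> x* is a saddle point.

saddle


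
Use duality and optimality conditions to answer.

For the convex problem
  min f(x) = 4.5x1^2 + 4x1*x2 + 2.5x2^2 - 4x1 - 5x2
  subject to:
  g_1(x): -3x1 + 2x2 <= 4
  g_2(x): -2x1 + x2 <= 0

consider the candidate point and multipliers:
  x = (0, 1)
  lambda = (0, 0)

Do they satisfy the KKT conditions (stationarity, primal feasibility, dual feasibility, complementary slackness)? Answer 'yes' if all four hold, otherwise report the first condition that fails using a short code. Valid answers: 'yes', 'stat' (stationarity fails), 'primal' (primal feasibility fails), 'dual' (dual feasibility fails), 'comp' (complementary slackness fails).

Gradient of f: grad f(x) = Q x + c = (0, 0)
Constraint values g_i(x) = a_i^T x - b_i:
  g_1((0, 1)) = -2
  g_2((0, 1)) = 1
Stationarity residual: grad f(x) + sum_i lambda_i a_i = (0, 0)
  -> stationarity OK
Primal feasibility (all g_i <= 0): FAILS
Dual feasibility (all lambda_i >= 0): OK
Complementary slackness (lambda_i * g_i(x) = 0 for all i): OK

Verdict: the first failing condition is primal_feasibility -> primal.

primal


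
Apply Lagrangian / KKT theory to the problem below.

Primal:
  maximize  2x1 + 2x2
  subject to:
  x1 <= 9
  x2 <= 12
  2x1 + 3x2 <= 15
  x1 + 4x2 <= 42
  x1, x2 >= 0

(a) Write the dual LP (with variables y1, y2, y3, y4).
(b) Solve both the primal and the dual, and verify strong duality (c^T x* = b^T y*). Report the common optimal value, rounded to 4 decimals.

The standard primal-dual pair for 'max c^T x s.t. A x <= b, x >= 0' is:
  Dual:  min b^T y  s.t.  A^T y >= c,  y >= 0.

So the dual LP is:
  minimize  9y1 + 12y2 + 15y3 + 42y4
  subject to:
    y1 + 2y3 + y4 >= 2
    y2 + 3y3 + 4y4 >= 2
    y1, y2, y3, y4 >= 0

Solving the primal: x* = (7.5, 0).
  primal value c^T x* = 15.
Solving the dual: y* = (0, 0, 1, 0).
  dual value b^T y* = 15.
Strong duality: c^T x* = b^T y*. Confirmed.

15


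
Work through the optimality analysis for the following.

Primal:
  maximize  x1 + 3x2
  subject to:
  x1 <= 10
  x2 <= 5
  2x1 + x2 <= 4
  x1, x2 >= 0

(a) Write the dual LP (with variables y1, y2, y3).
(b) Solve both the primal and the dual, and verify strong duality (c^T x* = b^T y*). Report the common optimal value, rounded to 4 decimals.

The standard primal-dual pair for 'max c^T x s.t. A x <= b, x >= 0' is:
  Dual:  min b^T y  s.t.  A^T y >= c,  y >= 0.

So the dual LP is:
  minimize  10y1 + 5y2 + 4y3
  subject to:
    y1 + 2y3 >= 1
    y2 + y3 >= 3
    y1, y2, y3 >= 0

Solving the primal: x* = (0, 4).
  primal value c^T x* = 12.
Solving the dual: y* = (0, 0, 3).
  dual value b^T y* = 12.
Strong duality: c^T x* = b^T y*. Confirmed.

12


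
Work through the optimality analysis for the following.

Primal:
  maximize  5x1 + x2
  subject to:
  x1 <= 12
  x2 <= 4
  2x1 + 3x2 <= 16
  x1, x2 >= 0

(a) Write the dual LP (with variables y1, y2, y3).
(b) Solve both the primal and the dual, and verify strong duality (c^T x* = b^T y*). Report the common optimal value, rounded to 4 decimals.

The standard primal-dual pair for 'max c^T x s.t. A x <= b, x >= 0' is:
  Dual:  min b^T y  s.t.  A^T y >= c,  y >= 0.

So the dual LP is:
  minimize  12y1 + 4y2 + 16y3
  subject to:
    y1 + 2y3 >= 5
    y2 + 3y3 >= 1
    y1, y2, y3 >= 0

Solving the primal: x* = (8, 0).
  primal value c^T x* = 40.
Solving the dual: y* = (0, 0, 2.5).
  dual value b^T y* = 40.
Strong duality: c^T x* = b^T y*. Confirmed.

40


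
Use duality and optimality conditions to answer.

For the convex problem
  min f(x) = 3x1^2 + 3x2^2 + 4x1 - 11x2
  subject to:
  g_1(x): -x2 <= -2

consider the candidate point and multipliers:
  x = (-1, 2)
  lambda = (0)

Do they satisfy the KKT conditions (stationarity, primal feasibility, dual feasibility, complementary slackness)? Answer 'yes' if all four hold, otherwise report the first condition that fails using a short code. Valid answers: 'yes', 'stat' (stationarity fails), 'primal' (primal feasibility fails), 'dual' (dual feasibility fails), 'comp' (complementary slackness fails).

Gradient of f: grad f(x) = Q x + c = (-2, 1)
Constraint values g_i(x) = a_i^T x - b_i:
  g_1((-1, 2)) = 0
Stationarity residual: grad f(x) + sum_i lambda_i a_i = (-2, 1)
  -> stationarity FAILS
Primal feasibility (all g_i <= 0): OK
Dual feasibility (all lambda_i >= 0): OK
Complementary slackness (lambda_i * g_i(x) = 0 for all i): OK

Verdict: the first failing condition is stationarity -> stat.

stat


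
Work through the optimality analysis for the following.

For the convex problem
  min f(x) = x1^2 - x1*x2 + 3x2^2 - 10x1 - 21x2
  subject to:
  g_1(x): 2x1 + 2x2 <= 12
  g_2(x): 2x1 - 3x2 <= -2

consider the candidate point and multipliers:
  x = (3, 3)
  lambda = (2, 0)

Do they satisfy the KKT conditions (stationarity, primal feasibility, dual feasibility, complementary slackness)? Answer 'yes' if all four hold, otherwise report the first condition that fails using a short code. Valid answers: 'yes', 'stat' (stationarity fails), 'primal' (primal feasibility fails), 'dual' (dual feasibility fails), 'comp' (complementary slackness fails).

Gradient of f: grad f(x) = Q x + c = (-7, -6)
Constraint values g_i(x) = a_i^T x - b_i:
  g_1((3, 3)) = 0
  g_2((3, 3)) = -1
Stationarity residual: grad f(x) + sum_i lambda_i a_i = (-3, -2)
  -> stationarity FAILS
Primal feasibility (all g_i <= 0): OK
Dual feasibility (all lambda_i >= 0): OK
Complementary slackness (lambda_i * g_i(x) = 0 for all i): OK

Verdict: the first failing condition is stationarity -> stat.

stat


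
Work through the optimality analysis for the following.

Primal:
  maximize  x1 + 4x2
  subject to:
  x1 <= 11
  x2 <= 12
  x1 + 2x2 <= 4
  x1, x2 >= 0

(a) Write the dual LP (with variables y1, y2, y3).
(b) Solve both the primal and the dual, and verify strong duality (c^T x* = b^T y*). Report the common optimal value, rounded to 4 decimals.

The standard primal-dual pair for 'max c^T x s.t. A x <= b, x >= 0' is:
  Dual:  min b^T y  s.t.  A^T y >= c,  y >= 0.

So the dual LP is:
  minimize  11y1 + 12y2 + 4y3
  subject to:
    y1 + y3 >= 1
    y2 + 2y3 >= 4
    y1, y2, y3 >= 0

Solving the primal: x* = (0, 2).
  primal value c^T x* = 8.
Solving the dual: y* = (0, 0, 2).
  dual value b^T y* = 8.
Strong duality: c^T x* = b^T y*. Confirmed.

8


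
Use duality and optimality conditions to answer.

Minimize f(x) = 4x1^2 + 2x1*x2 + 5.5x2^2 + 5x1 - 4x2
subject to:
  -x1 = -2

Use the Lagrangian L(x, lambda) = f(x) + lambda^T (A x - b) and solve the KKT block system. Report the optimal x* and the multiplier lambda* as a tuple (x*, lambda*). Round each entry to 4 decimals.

Form the Lagrangian:
  L(x, lambda) = (1/2) x^T Q x + c^T x + lambda^T (A x - b)
Stationarity (grad_x L = 0): Q x + c + A^T lambda = 0.
Primal feasibility: A x = b.

This gives the KKT block system:
  [ Q   A^T ] [ x     ]   [-c ]
  [ A    0  ] [ lambda ] = [ b ]

Solving the linear system:
  x*      = (2, 0)
  lambda* = (21)
  f(x*)   = 26

x* = (2, 0), lambda* = (21)


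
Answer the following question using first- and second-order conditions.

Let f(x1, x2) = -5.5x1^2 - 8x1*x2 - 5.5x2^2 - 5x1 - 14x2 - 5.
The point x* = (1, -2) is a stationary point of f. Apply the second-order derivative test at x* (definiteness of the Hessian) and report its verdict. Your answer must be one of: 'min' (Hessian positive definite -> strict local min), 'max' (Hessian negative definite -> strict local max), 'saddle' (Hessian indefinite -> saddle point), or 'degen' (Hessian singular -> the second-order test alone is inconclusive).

Compute the Hessian H = grad^2 f:
  H = [[-11, -8], [-8, -11]]
Verify stationarity: grad f(x*) = H x* + g = (0, 0).
Eigenvalues of H: -19, -3.
Both eigenvalues < 0, so H is negative definite -> x* is a strict local max.

max


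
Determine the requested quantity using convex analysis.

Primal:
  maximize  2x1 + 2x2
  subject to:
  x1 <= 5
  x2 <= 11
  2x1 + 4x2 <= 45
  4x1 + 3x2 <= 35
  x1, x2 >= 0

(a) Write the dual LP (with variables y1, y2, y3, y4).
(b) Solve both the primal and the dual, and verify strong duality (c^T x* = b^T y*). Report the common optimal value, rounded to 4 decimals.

The standard primal-dual pair for 'max c^T x s.t. A x <= b, x >= 0' is:
  Dual:  min b^T y  s.t.  A^T y >= c,  y >= 0.

So the dual LP is:
  minimize  5y1 + 11y2 + 45y3 + 35y4
  subject to:
    y1 + 2y3 + 4y4 >= 2
    y2 + 4y3 + 3y4 >= 2
    y1, y2, y3, y4 >= 0

Solving the primal: x* = (0.5, 11).
  primal value c^T x* = 23.
Solving the dual: y* = (0, 0.5, 0, 0.5).
  dual value b^T y* = 23.
Strong duality: c^T x* = b^T y*. Confirmed.

23


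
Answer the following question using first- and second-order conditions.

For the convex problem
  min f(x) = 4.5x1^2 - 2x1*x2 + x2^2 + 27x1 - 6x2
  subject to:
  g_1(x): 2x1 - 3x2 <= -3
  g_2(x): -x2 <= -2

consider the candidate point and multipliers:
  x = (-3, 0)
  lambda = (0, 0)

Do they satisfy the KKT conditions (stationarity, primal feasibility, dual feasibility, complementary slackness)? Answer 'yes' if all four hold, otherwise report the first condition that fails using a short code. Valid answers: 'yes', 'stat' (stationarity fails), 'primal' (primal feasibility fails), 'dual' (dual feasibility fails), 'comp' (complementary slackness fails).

Gradient of f: grad f(x) = Q x + c = (0, 0)
Constraint values g_i(x) = a_i^T x - b_i:
  g_1((-3, 0)) = -3
  g_2((-3, 0)) = 2
Stationarity residual: grad f(x) + sum_i lambda_i a_i = (0, 0)
  -> stationarity OK
Primal feasibility (all g_i <= 0): FAILS
Dual feasibility (all lambda_i >= 0): OK
Complementary slackness (lambda_i * g_i(x) = 0 for all i): OK

Verdict: the first failing condition is primal_feasibility -> primal.

primal


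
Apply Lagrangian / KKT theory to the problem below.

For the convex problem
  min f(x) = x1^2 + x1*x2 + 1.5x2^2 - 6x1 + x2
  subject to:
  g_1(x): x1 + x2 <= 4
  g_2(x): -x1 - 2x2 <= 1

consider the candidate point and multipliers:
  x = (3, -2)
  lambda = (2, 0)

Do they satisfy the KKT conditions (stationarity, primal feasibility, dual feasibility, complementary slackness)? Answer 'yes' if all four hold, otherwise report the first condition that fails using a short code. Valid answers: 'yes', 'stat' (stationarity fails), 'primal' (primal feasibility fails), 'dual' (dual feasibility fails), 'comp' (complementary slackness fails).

Gradient of f: grad f(x) = Q x + c = (-2, -2)
Constraint values g_i(x) = a_i^T x - b_i:
  g_1((3, -2)) = -3
  g_2((3, -2)) = 0
Stationarity residual: grad f(x) + sum_i lambda_i a_i = (0, 0)
  -> stationarity OK
Primal feasibility (all g_i <= 0): OK
Dual feasibility (all lambda_i >= 0): OK
Complementary slackness (lambda_i * g_i(x) = 0 for all i): FAILS

Verdict: the first failing condition is complementary_slackness -> comp.

comp


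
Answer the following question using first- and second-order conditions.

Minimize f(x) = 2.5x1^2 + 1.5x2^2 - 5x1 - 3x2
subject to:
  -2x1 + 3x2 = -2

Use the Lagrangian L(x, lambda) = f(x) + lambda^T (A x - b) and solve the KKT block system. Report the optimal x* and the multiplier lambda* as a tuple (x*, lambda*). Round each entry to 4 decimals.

Form the Lagrangian:
  L(x, lambda) = (1/2) x^T Q x + c^T x + lambda^T (A x - b)
Stationarity (grad_x L = 0): Q x + c + A^T lambda = 0.
Primal feasibility: A x = b.

This gives the KKT block system:
  [ Q   A^T ] [ x     ]   [-c ]
  [ A    0  ] [ lambda ] = [ b ]

Solving the linear system:
  x*      = (1.3158, 0.2105)
  lambda* = (0.7895)
  f(x*)   = -2.8158

x* = (1.3158, 0.2105), lambda* = (0.7895)


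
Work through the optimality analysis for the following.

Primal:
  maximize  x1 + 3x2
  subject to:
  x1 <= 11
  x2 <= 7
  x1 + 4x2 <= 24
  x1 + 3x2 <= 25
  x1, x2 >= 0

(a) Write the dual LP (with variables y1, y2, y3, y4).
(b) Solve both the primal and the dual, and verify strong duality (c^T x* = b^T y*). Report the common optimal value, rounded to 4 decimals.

The standard primal-dual pair for 'max c^T x s.t. A x <= b, x >= 0' is:
  Dual:  min b^T y  s.t.  A^T y >= c,  y >= 0.

So the dual LP is:
  minimize  11y1 + 7y2 + 24y3 + 25y4
  subject to:
    y1 + y3 + y4 >= 1
    y2 + 4y3 + 3y4 >= 3
    y1, y2, y3, y4 >= 0

Solving the primal: x* = (11, 3.25).
  primal value c^T x* = 20.75.
Solving the dual: y* = (0.25, 0, 0.75, 0).
  dual value b^T y* = 20.75.
Strong duality: c^T x* = b^T y*. Confirmed.

20.75


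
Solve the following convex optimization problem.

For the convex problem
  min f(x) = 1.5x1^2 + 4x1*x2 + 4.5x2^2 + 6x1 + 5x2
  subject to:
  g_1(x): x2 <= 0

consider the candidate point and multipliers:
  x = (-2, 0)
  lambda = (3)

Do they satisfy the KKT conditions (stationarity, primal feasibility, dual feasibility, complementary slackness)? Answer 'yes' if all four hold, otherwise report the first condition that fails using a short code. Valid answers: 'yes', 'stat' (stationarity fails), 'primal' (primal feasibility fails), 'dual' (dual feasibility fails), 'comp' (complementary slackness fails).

Gradient of f: grad f(x) = Q x + c = (0, -3)
Constraint values g_i(x) = a_i^T x - b_i:
  g_1((-2, 0)) = 0
Stationarity residual: grad f(x) + sum_i lambda_i a_i = (0, 0)
  -> stationarity OK
Primal feasibility (all g_i <= 0): OK
Dual feasibility (all lambda_i >= 0): OK
Complementary slackness (lambda_i * g_i(x) = 0 for all i): OK

Verdict: yes, KKT holds.

yes


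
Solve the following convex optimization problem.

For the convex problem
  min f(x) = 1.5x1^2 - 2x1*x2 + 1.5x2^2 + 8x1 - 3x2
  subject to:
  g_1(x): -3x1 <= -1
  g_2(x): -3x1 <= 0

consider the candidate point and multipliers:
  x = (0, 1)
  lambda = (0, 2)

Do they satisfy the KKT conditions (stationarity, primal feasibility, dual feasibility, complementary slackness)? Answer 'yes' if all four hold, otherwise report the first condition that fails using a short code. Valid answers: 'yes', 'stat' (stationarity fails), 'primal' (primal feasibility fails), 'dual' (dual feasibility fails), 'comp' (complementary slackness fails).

Gradient of f: grad f(x) = Q x + c = (6, 0)
Constraint values g_i(x) = a_i^T x - b_i:
  g_1((0, 1)) = 1
  g_2((0, 1)) = 0
Stationarity residual: grad f(x) + sum_i lambda_i a_i = (0, 0)
  -> stationarity OK
Primal feasibility (all g_i <= 0): FAILS
Dual feasibility (all lambda_i >= 0): OK
Complementary slackness (lambda_i * g_i(x) = 0 for all i): OK

Verdict: the first failing condition is primal_feasibility -> primal.

primal


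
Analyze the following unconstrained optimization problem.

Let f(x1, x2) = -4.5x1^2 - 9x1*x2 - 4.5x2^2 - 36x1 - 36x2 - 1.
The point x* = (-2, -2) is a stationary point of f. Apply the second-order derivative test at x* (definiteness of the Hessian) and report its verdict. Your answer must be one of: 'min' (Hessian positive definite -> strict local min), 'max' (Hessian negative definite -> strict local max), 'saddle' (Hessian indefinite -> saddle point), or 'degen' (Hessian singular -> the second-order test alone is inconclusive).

Compute the Hessian H = grad^2 f:
  H = [[-9, -9], [-9, -9]]
Verify stationarity: grad f(x*) = H x* + g = (0, 0).
Eigenvalues of H: -18, 0.
H has a zero eigenvalue (singular; negative semidefinite but not definite), so H is neither positive definite, negative definite, nor indefinite. The second-order test alone is inconclusive -> degen.
(Indeed, f is constant along the null direction of H through x*, so x* is not a strict local extremum.)

degen


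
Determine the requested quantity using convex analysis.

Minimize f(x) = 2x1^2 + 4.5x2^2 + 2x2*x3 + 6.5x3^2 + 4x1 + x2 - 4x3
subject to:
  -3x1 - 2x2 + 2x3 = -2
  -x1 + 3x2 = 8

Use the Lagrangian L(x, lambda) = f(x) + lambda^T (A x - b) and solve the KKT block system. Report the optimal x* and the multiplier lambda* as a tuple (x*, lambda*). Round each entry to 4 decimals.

Form the Lagrangian:
  L(x, lambda) = (1/2) x^T Q x + c^T x + lambda^T (A x - b)
Stationarity (grad_x L = 0): Q x + c + A^T lambda = 0.
Primal feasibility: A x = b.

This gives the KKT block system:
  [ Q   A^T ] [ x     ]   [-c ]
  [ A    0  ] [ lambda ] = [ b ]

Solving the linear system:
  x*      = (-1.0875, 2.3042, -0.327)
  lambda* = (1.8213, -5.8137)
  f(x*)   = 24.7072

x* = (-1.0875, 2.3042, -0.327), lambda* = (1.8213, -5.8137)


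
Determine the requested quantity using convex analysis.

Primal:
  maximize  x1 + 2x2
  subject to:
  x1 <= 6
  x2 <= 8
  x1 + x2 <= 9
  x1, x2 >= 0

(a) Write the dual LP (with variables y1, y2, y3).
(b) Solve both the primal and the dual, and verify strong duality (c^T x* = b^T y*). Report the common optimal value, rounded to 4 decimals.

The standard primal-dual pair for 'max c^T x s.t. A x <= b, x >= 0' is:
  Dual:  min b^T y  s.t.  A^T y >= c,  y >= 0.

So the dual LP is:
  minimize  6y1 + 8y2 + 9y3
  subject to:
    y1 + y3 >= 1
    y2 + y3 >= 2
    y1, y2, y3 >= 0

Solving the primal: x* = (1, 8).
  primal value c^T x* = 17.
Solving the dual: y* = (0, 1, 1).
  dual value b^T y* = 17.
Strong duality: c^T x* = b^T y*. Confirmed.

17


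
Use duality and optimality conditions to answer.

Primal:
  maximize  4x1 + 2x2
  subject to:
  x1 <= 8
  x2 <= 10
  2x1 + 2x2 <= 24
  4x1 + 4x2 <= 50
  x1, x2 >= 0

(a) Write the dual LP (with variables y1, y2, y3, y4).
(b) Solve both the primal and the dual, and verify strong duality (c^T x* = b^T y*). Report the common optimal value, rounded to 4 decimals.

The standard primal-dual pair for 'max c^T x s.t. A x <= b, x >= 0' is:
  Dual:  min b^T y  s.t.  A^T y >= c,  y >= 0.

So the dual LP is:
  minimize  8y1 + 10y2 + 24y3 + 50y4
  subject to:
    y1 + 2y3 + 4y4 >= 4
    y2 + 2y3 + 4y4 >= 2
    y1, y2, y3, y4 >= 0

Solving the primal: x* = (8, 4).
  primal value c^T x* = 40.
Solving the dual: y* = (2, 0, 1, 0).
  dual value b^T y* = 40.
Strong duality: c^T x* = b^T y*. Confirmed.

40


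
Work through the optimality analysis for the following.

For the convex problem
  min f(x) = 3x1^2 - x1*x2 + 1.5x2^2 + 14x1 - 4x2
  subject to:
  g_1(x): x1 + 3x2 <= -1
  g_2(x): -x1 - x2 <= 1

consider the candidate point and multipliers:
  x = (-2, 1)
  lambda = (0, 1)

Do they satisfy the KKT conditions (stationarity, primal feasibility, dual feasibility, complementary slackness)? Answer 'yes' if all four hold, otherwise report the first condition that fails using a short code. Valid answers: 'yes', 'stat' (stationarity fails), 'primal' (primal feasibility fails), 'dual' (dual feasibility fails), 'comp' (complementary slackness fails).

Gradient of f: grad f(x) = Q x + c = (1, 1)
Constraint values g_i(x) = a_i^T x - b_i:
  g_1((-2, 1)) = 2
  g_2((-2, 1)) = 0
Stationarity residual: grad f(x) + sum_i lambda_i a_i = (0, 0)
  -> stationarity OK
Primal feasibility (all g_i <= 0): FAILS
Dual feasibility (all lambda_i >= 0): OK
Complementary slackness (lambda_i * g_i(x) = 0 for all i): OK

Verdict: the first failing condition is primal_feasibility -> primal.

primal


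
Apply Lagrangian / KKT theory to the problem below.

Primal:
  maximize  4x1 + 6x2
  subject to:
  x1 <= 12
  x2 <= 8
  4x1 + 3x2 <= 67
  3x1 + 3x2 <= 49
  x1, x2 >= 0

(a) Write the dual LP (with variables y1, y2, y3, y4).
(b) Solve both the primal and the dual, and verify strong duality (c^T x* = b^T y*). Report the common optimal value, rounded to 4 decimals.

The standard primal-dual pair for 'max c^T x s.t. A x <= b, x >= 0' is:
  Dual:  min b^T y  s.t.  A^T y >= c,  y >= 0.

So the dual LP is:
  minimize  12y1 + 8y2 + 67y3 + 49y4
  subject to:
    y1 + 4y3 + 3y4 >= 4
    y2 + 3y3 + 3y4 >= 6
    y1, y2, y3, y4 >= 0

Solving the primal: x* = (8.3333, 8).
  primal value c^T x* = 81.3333.
Solving the dual: y* = (0, 2, 0, 1.3333).
  dual value b^T y* = 81.3333.
Strong duality: c^T x* = b^T y*. Confirmed.

81.3333


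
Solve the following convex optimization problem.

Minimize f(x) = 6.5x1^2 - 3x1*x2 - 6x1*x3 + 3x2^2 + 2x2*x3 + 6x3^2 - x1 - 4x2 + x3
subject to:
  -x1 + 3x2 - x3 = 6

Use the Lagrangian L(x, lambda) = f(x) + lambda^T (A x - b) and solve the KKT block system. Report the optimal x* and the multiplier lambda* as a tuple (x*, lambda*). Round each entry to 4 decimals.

Form the Lagrangian:
  L(x, lambda) = (1/2) x^T Q x + c^T x + lambda^T (A x - b)
Stationarity (grad_x L = 0): Q x + c + A^T lambda = 0.
Primal feasibility: A x = b.

This gives the KKT block system:
  [ Q   A^T ] [ x     ]   [-c ]
  [ A    0  ] [ lambda ] = [ b ]

Solving the linear system:
  x*      = (0.1312, 1.8789, -0.4945)
  lambda* = (-1.9636)
  f(x*)   = 1.8201

x* = (0.1312, 1.8789, -0.4945), lambda* = (-1.9636)


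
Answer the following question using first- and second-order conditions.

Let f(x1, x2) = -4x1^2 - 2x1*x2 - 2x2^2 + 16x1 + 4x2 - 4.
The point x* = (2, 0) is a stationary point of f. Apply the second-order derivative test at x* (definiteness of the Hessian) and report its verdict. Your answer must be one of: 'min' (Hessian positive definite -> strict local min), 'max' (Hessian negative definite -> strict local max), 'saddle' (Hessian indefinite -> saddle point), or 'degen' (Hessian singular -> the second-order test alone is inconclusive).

Compute the Hessian H = grad^2 f:
  H = [[-8, -2], [-2, -4]]
Verify stationarity: grad f(x*) = H x* + g = (0, 0).
Eigenvalues of H: -8.8284, -3.1716.
Both eigenvalues < 0, so H is negative definite -> x* is a strict local max.

max


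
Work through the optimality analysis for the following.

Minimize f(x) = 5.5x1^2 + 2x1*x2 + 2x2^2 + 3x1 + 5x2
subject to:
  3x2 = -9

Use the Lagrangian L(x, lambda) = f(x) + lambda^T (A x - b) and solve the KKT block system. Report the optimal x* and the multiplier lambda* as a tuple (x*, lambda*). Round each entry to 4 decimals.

Form the Lagrangian:
  L(x, lambda) = (1/2) x^T Q x + c^T x + lambda^T (A x - b)
Stationarity (grad_x L = 0): Q x + c + A^T lambda = 0.
Primal feasibility: A x = b.

This gives the KKT block system:
  [ Q   A^T ] [ x     ]   [-c ]
  [ A    0  ] [ lambda ] = [ b ]

Solving the linear system:
  x*      = (0.2727, -3)
  lambda* = (2.1515)
  f(x*)   = 2.5909

x* = (0.2727, -3), lambda* = (2.1515)


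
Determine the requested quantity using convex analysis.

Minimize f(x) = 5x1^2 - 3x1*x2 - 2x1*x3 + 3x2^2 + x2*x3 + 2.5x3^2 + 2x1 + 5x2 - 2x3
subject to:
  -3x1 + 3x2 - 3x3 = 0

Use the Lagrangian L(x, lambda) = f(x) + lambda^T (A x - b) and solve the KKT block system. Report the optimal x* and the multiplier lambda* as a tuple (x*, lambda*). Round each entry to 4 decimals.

Form the Lagrangian:
  L(x, lambda) = (1/2) x^T Q x + c^T x + lambda^T (A x - b)
Stationarity (grad_x L = 0): Q x + c + A^T lambda = 0.
Primal feasibility: A x = b.

This gives the KKT block system:
  [ Q   A^T ] [ x     ]   [-c ]
  [ A    0  ] [ lambda ] = [ b ]

Solving the linear system:
  x*      = (-0.6746, -0.8016, -0.127)
  lambda* = (-0.6958)
  f(x*)   = -2.5516

x* = (-0.6746, -0.8016, -0.127), lambda* = (-0.6958)


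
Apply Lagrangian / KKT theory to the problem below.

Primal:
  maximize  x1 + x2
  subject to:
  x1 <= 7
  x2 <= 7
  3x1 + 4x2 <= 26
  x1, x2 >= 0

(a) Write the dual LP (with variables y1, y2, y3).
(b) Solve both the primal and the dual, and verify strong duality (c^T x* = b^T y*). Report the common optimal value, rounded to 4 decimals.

The standard primal-dual pair for 'max c^T x s.t. A x <= b, x >= 0' is:
  Dual:  min b^T y  s.t.  A^T y >= c,  y >= 0.

So the dual LP is:
  minimize  7y1 + 7y2 + 26y3
  subject to:
    y1 + 3y3 >= 1
    y2 + 4y3 >= 1
    y1, y2, y3 >= 0

Solving the primal: x* = (7, 1.25).
  primal value c^T x* = 8.25.
Solving the dual: y* = (0.25, 0, 0.25).
  dual value b^T y* = 8.25.
Strong duality: c^T x* = b^T y*. Confirmed.

8.25


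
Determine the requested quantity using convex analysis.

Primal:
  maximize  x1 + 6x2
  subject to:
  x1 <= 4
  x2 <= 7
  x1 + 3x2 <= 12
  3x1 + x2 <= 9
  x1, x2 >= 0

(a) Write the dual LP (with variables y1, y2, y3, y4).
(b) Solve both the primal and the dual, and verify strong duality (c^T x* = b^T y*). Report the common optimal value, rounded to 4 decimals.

The standard primal-dual pair for 'max c^T x s.t. A x <= b, x >= 0' is:
  Dual:  min b^T y  s.t.  A^T y >= c,  y >= 0.

So the dual LP is:
  minimize  4y1 + 7y2 + 12y3 + 9y4
  subject to:
    y1 + y3 + 3y4 >= 1
    y2 + 3y3 + y4 >= 6
    y1, y2, y3, y4 >= 0

Solving the primal: x* = (0, 4).
  primal value c^T x* = 24.
Solving the dual: y* = (0, 0, 2, 0).
  dual value b^T y* = 24.
Strong duality: c^T x* = b^T y*. Confirmed.

24


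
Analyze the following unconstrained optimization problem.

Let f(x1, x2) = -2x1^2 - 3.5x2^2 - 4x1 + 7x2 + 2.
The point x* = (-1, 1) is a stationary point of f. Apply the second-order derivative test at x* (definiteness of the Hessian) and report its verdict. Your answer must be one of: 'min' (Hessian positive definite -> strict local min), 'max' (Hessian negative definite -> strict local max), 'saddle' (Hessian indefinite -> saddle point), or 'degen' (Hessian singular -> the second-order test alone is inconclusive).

Compute the Hessian H = grad^2 f:
  H = [[-4, 0], [0, -7]]
Verify stationarity: grad f(x*) = H x* + g = (0, 0).
Eigenvalues of H: -7, -4.
Both eigenvalues < 0, so H is negative definite -> x* is a strict local max.

max


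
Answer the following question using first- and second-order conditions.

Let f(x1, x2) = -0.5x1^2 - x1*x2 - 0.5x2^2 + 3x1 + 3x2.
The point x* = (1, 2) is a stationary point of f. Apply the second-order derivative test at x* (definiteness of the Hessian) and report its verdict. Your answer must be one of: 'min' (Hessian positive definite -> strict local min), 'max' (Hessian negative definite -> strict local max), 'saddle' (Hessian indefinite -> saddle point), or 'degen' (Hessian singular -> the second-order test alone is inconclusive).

Compute the Hessian H = grad^2 f:
  H = [[-1, -1], [-1, -1]]
Verify stationarity: grad f(x*) = H x* + g = (0, 0).
Eigenvalues of H: -2, 0.
H has a zero eigenvalue (singular; negative semidefinite but not definite), so H is neither positive definite, negative definite, nor indefinite. The second-order test alone is inconclusive -> degen.
(Indeed, f is constant along the null direction of H through x*, so x* is not a strict local extremum.)

degen


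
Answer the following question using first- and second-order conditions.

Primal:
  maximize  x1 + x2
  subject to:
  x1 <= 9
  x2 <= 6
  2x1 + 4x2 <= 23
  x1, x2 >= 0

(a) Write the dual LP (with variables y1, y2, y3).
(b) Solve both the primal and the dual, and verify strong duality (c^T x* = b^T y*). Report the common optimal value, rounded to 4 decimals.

The standard primal-dual pair for 'max c^T x s.t. A x <= b, x >= 0' is:
  Dual:  min b^T y  s.t.  A^T y >= c,  y >= 0.

So the dual LP is:
  minimize  9y1 + 6y2 + 23y3
  subject to:
    y1 + 2y3 >= 1
    y2 + 4y3 >= 1
    y1, y2, y3 >= 0

Solving the primal: x* = (9, 1.25).
  primal value c^T x* = 10.25.
Solving the dual: y* = (0.5, 0, 0.25).
  dual value b^T y* = 10.25.
Strong duality: c^T x* = b^T y*. Confirmed.

10.25


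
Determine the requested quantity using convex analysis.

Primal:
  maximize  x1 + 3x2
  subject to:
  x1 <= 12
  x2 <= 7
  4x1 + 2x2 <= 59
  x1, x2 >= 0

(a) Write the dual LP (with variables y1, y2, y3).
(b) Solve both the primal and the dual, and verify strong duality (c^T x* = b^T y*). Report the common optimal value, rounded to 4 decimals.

The standard primal-dual pair for 'max c^T x s.t. A x <= b, x >= 0' is:
  Dual:  min b^T y  s.t.  A^T y >= c,  y >= 0.

So the dual LP is:
  minimize  12y1 + 7y2 + 59y3
  subject to:
    y1 + 4y3 >= 1
    y2 + 2y3 >= 3
    y1, y2, y3 >= 0

Solving the primal: x* = (11.25, 7).
  primal value c^T x* = 32.25.
Solving the dual: y* = (0, 2.5, 0.25).
  dual value b^T y* = 32.25.
Strong duality: c^T x* = b^T y*. Confirmed.

32.25


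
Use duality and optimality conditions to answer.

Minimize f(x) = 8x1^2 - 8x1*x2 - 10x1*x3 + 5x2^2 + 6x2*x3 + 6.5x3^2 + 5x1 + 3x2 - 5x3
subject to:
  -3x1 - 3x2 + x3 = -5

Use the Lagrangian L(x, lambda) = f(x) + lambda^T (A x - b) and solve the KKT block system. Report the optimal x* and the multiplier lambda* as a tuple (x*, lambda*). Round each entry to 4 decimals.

Form the Lagrangian:
  L(x, lambda) = (1/2) x^T Q x + c^T x + lambda^T (A x - b)
Stationarity (grad_x L = 0): Q x + c + A^T lambda = 0.
Primal feasibility: A x = b.

This gives the KKT block system:
  [ Q   A^T ] [ x     ]   [-c ]
  [ A    0  ] [ lambda ] = [ b ]

Solving the linear system:
  x*      = (0.9141, 0.91, 0.4723)
  lambda* = (2.5406)
  f(x*)   = 8.8209

x* = (0.9141, 0.91, 0.4723), lambda* = (2.5406)


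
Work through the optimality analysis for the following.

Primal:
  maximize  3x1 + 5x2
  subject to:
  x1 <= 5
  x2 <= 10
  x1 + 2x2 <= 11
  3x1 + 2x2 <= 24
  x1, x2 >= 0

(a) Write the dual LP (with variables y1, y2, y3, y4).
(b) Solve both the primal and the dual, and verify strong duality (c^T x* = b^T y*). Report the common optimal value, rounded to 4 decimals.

The standard primal-dual pair for 'max c^T x s.t. A x <= b, x >= 0' is:
  Dual:  min b^T y  s.t.  A^T y >= c,  y >= 0.

So the dual LP is:
  minimize  5y1 + 10y2 + 11y3 + 24y4
  subject to:
    y1 + y3 + 3y4 >= 3
    y2 + 2y3 + 2y4 >= 5
    y1, y2, y3, y4 >= 0

Solving the primal: x* = (5, 3).
  primal value c^T x* = 30.
Solving the dual: y* = (0.5, 0, 2.5, 0).
  dual value b^T y* = 30.
Strong duality: c^T x* = b^T y*. Confirmed.

30


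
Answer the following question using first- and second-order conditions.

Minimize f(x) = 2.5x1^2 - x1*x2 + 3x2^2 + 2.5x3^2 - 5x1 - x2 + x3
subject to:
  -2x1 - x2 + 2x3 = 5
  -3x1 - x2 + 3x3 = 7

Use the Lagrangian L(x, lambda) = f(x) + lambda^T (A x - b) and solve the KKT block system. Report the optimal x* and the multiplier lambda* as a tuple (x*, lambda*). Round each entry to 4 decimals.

Form the Lagrangian:
  L(x, lambda) = (1/2) x^T Q x + c^T x + lambda^T (A x - b)
Stationarity (grad_x L = 0): Q x + c + A^T lambda = 0.
Primal feasibility: A x = b.

This gives the KKT block system:
  [ Q   A^T ] [ x     ]   [-c ]
  [ A    0  ] [ lambda ] = [ b ]

Solving the linear system:
  x*      = (-0.7, -1, 1.3)
  lambda* = (-11.4, 5.1)
  f(x*)   = 13.55

x* = (-0.7, -1, 1.3), lambda* = (-11.4, 5.1)


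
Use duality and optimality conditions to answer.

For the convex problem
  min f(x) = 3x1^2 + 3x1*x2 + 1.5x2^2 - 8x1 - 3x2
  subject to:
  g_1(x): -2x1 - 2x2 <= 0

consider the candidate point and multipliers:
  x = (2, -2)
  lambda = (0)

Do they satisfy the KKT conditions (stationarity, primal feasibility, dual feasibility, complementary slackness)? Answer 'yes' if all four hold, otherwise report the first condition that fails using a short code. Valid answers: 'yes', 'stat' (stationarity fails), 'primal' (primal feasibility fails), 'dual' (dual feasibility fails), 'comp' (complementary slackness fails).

Gradient of f: grad f(x) = Q x + c = (-2, -3)
Constraint values g_i(x) = a_i^T x - b_i:
  g_1((2, -2)) = 0
Stationarity residual: grad f(x) + sum_i lambda_i a_i = (-2, -3)
  -> stationarity FAILS
Primal feasibility (all g_i <= 0): OK
Dual feasibility (all lambda_i >= 0): OK
Complementary slackness (lambda_i * g_i(x) = 0 for all i): OK

Verdict: the first failing condition is stationarity -> stat.

stat


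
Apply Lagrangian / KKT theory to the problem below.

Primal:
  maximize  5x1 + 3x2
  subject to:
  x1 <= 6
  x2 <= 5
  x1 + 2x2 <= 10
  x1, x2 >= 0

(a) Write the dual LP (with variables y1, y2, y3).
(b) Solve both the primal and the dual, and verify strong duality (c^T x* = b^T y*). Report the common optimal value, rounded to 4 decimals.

The standard primal-dual pair for 'max c^T x s.t. A x <= b, x >= 0' is:
  Dual:  min b^T y  s.t.  A^T y >= c,  y >= 0.

So the dual LP is:
  minimize  6y1 + 5y2 + 10y3
  subject to:
    y1 + y3 >= 5
    y2 + 2y3 >= 3
    y1, y2, y3 >= 0

Solving the primal: x* = (6, 2).
  primal value c^T x* = 36.
Solving the dual: y* = (3.5, 0, 1.5).
  dual value b^T y* = 36.
Strong duality: c^T x* = b^T y*. Confirmed.

36


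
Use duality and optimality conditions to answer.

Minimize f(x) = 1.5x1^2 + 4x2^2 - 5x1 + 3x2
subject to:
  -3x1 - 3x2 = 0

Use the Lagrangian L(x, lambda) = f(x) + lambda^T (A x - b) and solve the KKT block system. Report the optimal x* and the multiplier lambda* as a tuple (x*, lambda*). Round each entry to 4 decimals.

Form the Lagrangian:
  L(x, lambda) = (1/2) x^T Q x + c^T x + lambda^T (A x - b)
Stationarity (grad_x L = 0): Q x + c + A^T lambda = 0.
Primal feasibility: A x = b.

This gives the KKT block system:
  [ Q   A^T ] [ x     ]   [-c ]
  [ A    0  ] [ lambda ] = [ b ]

Solving the linear system:
  x*      = (0.7273, -0.7273)
  lambda* = (-0.9394)
  f(x*)   = -2.9091

x* = (0.7273, -0.7273), lambda* = (-0.9394)


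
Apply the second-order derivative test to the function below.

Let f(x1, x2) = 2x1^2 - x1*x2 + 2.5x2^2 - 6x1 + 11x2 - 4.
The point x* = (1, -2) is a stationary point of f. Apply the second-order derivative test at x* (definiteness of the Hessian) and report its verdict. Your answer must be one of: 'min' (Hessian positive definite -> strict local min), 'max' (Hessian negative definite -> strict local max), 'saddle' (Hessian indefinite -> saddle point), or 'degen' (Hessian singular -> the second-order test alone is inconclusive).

Compute the Hessian H = grad^2 f:
  H = [[4, -1], [-1, 5]]
Verify stationarity: grad f(x*) = H x* + g = (0, 0).
Eigenvalues of H: 3.382, 5.618.
Both eigenvalues > 0, so H is positive definite -> x* is a strict local min.

min


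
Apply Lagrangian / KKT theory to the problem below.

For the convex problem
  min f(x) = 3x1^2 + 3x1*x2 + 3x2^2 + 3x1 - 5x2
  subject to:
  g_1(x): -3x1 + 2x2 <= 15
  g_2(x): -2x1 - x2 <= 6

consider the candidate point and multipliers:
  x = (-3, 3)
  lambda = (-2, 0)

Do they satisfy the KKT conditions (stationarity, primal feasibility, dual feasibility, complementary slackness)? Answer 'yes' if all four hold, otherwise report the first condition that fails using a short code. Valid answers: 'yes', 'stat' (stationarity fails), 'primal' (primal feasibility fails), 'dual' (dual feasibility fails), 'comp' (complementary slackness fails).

Gradient of f: grad f(x) = Q x + c = (-6, 4)
Constraint values g_i(x) = a_i^T x - b_i:
  g_1((-3, 3)) = 0
  g_2((-3, 3)) = -3
Stationarity residual: grad f(x) + sum_i lambda_i a_i = (0, 0)
  -> stationarity OK
Primal feasibility (all g_i <= 0): OK
Dual feasibility (all lambda_i >= 0): FAILS
Complementary slackness (lambda_i * g_i(x) = 0 for all i): OK

Verdict: the first failing condition is dual_feasibility -> dual.

dual
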